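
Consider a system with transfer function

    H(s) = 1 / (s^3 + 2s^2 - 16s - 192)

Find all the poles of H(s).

The poles are the roots of the denominator s^3 + 2s^2 - 16s - 192 = 0.
Trying s = 6: the polynomial evaluates to 0, so (s - 6) is a factor.
Dividing out leaves s^2 + 8s + 32 = 0.
The quadratic formula then gives s = -4 ± 4j.

s = -4 ± 4j, 6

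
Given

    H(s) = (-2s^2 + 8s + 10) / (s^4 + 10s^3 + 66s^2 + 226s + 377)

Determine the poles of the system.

The poles are the roots of the denominator s^4 + 10s^3 + 66s^2 + 226s + 377 = 0.
No real roots exist; factor into two real quadratics: (s^2 + 4s + 29)(s^2 + 6s + 13) = 0.
Each quadratic gives a conjugate pair via the quadratic formula.

s = -2 + 5j, -2 - 5j, -3 + 2j, -3 - 2j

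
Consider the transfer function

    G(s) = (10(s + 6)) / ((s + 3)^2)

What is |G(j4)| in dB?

Substitute s = j4: numerator = 60 + j40, denominator = -7 + j24.
|G(j4)| = |60 + j40| / |-7 + j24| = 72.111 / 25 ≈ 2.884.
In decibels: 20·log₁₀(2.884) ≈ 9.20 dB.

|G(j4)|_dB ≈ 9.20 dB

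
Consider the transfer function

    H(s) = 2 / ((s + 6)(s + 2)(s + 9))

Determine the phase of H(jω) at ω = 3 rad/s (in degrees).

At s = j3: numerator = 2, denominator = -45 + j225.
∠H = ∠num − ∠den = 0° − (101.31°) = -101.3°.

∠H(j3) ≈ -101.3°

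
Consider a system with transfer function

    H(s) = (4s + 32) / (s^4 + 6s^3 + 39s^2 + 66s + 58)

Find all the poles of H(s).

s = -1 + j, -1 - j, -2 + 5j, -2 - 5j

The poles are the roots of the denominator s^4 + 6s^3 + 39s^2 + 66s + 58 = 0.
No real roots exist; factor into two real quadratics: (s^2 + 2s + 2)(s^2 + 4s + 29) = 0.
Each quadratic gives a conjugate pair via the quadratic formula.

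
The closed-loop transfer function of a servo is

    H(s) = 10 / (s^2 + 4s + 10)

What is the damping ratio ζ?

ζ ≈ 0.6325

Compare the denominator to the standard form s^2 + 2ζωₙs + ωₙ².
ωₙ² = 10, so ωₙ = √10 ≈ 3.162 rad/s.
2ζωₙ = 4, so ζ = 4/(2·√10) ≈ 0.6325.
With ζ = 0.6325 the response is underdamped.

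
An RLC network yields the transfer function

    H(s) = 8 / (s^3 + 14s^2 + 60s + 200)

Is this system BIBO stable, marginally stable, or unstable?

stable

The denominator s^3 + 14s^2 + 60s + 200 factors as (s^2 + 4s + 20)(s + 10), giving poles at s = -2 ± 4j, -10.
Since all poles lie strictly in the left half-plane, the system is stable.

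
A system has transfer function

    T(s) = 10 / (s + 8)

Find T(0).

T(0) = 5/4 ≈ 1.250

Set s = 0: T(0) = (10) / (8) = 5/4.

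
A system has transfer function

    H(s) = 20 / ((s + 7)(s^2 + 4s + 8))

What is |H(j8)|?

|H(j8)| ≈ 0.02917

Substitute s = j8: numerator = 20, denominator = -648 - j224.
|H(j8)| = |20| / |-648 - j224| = 20 / 685.62 ≈ 0.02917.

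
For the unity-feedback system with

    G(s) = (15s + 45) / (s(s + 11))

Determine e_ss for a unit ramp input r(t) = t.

G(s) has one pole at the origin.
This is a Type 1 system. Kv = lim_{s→0} s·G(s) = 45/11.
e_ss = 1/Kv = 1/(45/11) = 11/45 ≈ 0.2444.

e_ss = 0.2444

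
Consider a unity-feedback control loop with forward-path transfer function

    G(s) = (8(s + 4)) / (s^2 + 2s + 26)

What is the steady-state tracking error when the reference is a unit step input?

e_ss = 0.4483

G(s) has no poles at the origin.
This is a Type 0 system. Kp = lim_{s→0} G(s) = 32/26 = 16/13.
e_ss = 1/(1 + Kp) = 1/(1 + 16/13) = 13/29 ≈ 0.4483.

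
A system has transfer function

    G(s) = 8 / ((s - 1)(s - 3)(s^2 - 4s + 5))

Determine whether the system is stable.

The poles can be read from the denominator factors: s = 1, 3, 2 + j, 2 - j.
Since the pole(s) at s = 1, 3, 2 + j, 2 - j lie in the right half-plane, the system is unstable.

unstable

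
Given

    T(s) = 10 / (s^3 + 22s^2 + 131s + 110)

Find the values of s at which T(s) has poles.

The poles are the roots of the denominator s^3 + 22s^2 + 131s + 110 = 0.
Trying s = -11: the polynomial evaluates to 0, so (s + 11) is a factor.
Dividing out leaves s^2 + 11s + 10 = 0.
Factoring the quadratic: (s + 10)(s + 1) = 0.

s = -11, -10, -1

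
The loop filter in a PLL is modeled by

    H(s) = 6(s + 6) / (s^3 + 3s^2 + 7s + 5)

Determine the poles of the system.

The poles are the roots of the denominator s^3 + 3s^2 + 7s + 5 = 0.
Trying s = -1: the polynomial evaluates to 0, so (s + 1) is a factor.
Dividing out leaves s^2 + 2s + 5 = 0.
The quadratic formula then gives s = -1 ± 2j.

s = -1 + 2j, -1 - 2j, -1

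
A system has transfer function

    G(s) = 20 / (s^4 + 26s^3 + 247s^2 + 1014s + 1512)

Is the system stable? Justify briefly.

stable

The denominator s^4 + 26s^3 + 247s^2 + 1014s + 1512 factors as (s + 6)(s + 4)(s + 9)(s + 7), giving poles at s = -6, -4, -9, -7.
Since all poles lie strictly in the left half-plane, the system is stable.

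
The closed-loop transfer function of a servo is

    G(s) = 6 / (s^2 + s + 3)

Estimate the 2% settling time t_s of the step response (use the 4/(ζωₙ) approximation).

t_s ≈ 8 s

Comparing s^2 + s + 3 to s^2 + 2ζωₙs + ωₙ²: ωₙ = √3 ≈ 1.732 rad/s and ζ = 1/(2·√3) ≈ 0.2887.
ζωₙ = 1/2 = 0.5, so t_s ≈ 4/(ζωₙ) = 4/0.5 = 8 s.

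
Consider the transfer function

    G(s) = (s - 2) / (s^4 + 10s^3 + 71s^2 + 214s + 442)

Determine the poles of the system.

The poles are the roots of the denominator s^4 + 10s^3 + 71s^2 + 214s + 442 = 0.
No real roots exist; factor into two real quadratics: (s^2 + 6s + 34)(s^2 + 4s + 13) = 0.
Each quadratic gives a conjugate pair via the quadratic formula.

s = -3 + 5j, -3 - 5j, -2 + 3j, -2 - 3j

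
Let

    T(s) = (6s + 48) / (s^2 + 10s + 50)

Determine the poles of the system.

s = -5 + 5j, -5 - 5j

The poles are the roots of the denominator s^2 + 10s + 50 = 0.
Using the quadratic formula: s = (-10 ± √(-100))/2 = -5 ± 5j.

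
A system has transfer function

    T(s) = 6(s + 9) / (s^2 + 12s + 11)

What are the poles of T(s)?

The poles are the roots of the denominator s^2 + 12s + 11 = 0.
Factoring: (s + 11)(s + 1) = 0, so s = -11 and s = -1.

s = -11, -1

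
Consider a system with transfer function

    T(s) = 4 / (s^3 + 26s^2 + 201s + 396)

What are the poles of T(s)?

The poles are the roots of the denominator s^3 + 26s^2 + 201s + 396 = 0.
Trying s = -3: the polynomial evaluates to 0, so (s + 3) is a factor.
Dividing out leaves s^2 + 23s + 132 = 0.
Factoring the quadratic: (s + 12)(s + 11) = 0.

s = -3, -12, -11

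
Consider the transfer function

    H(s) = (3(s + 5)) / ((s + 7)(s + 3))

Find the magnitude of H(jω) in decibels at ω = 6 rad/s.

Substitute s = j6: numerator = 15 + j18, denominator = -15 + j60.
|H(j6)| = |15 + j18| / |-15 + j60| = 23.431 / 61.847 ≈ 0.3789.
In decibels: 20·log₁₀(0.3789) ≈ -8.43 dB.

|H(j6)|_dB ≈ -8.43 dB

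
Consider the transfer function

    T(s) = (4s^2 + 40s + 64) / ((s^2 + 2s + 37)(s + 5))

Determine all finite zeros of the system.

Set the numerator to zero: 4s^2 + 40s + 64 = 0, i.e. 4·(s^2 + 10s + 16) = 0.
Factoring: (s + 8)(s + 2) = 0.

s = -8, -2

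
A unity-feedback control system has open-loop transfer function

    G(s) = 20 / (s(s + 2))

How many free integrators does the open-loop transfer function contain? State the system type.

Type 1

The denominator has 1 factor of s at the origin (free integrator), so this is a Type 1 system.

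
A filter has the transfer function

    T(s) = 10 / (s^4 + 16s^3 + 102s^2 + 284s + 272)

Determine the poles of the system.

The poles are the roots of the denominator s^4 + 16s^3 + 102s^2 + 284s + 272 = 0.
Trying s = -4: the polynomial evaluates to 0, so (s + 4) is a factor.
Dividing out leaves s^3 + 12s^2 + 54s + 68 = 0.
This factors further as (s^2 + 10s + 34)(s + 2) = 0.

s = -5 + 3j, -5 - 3j, -4, -2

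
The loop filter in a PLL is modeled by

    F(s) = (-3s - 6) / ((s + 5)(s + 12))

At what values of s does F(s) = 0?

s = -2

Set the numerator to zero: -3s - 6 = 0, i.e. -3·(s + 2) = 0.
So s = -2.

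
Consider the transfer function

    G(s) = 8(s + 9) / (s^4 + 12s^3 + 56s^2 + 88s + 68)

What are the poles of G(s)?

s = -5 ± 3j, -1 ± j

The poles are the roots of the denominator s^4 + 12s^3 + 56s^2 + 88s + 68 = 0.
No real roots exist; factor into two real quadratics: (s^2 + 10s + 34)(s^2 + 2s + 2) = 0.
Each quadratic gives a conjugate pair via the quadratic formula.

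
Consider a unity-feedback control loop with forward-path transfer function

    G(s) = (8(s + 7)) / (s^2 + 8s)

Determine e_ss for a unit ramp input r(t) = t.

e_ss = 0.1429

G(s) has one pole at the origin.
This is a Type 1 system. Kv = lim_{s→0} s·G(s) = 56/8 = 7.
e_ss = 1/Kv = 1/(7) = 1/7 ≈ 0.1429.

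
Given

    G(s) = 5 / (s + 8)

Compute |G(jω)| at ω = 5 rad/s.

Substitute s = j5: numerator = 5, denominator = 8 + j5.
|G(j5)| = |5| / |8 + j5| = 5 / 9.4340 ≈ 0.5300.

|G(j5)| ≈ 0.5300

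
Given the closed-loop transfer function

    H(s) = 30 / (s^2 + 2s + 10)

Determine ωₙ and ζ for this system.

Compare the denominator to the standard form s^2 + 2ζωₙs + ωₙ².
ωₙ² = 10, so ωₙ = √10 ≈ 3.162 rad/s.
2ζωₙ = 2, so ζ = 2/(2·√10) ≈ 0.3162.

ωₙ ≈ 3.162 rad/s, ζ ≈ 0.3162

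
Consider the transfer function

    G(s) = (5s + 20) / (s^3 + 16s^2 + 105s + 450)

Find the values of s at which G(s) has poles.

The poles are the roots of the denominator s^3 + 16s^2 + 105s + 450 = 0.
Trying s = -10: the polynomial evaluates to 0, so (s + 10) is a factor.
Dividing out leaves s^2 + 6s + 45 = 0.
The quadratic formula then gives s = -3 ± 6j.

s = -10, -3 + 6j, -3 - 6j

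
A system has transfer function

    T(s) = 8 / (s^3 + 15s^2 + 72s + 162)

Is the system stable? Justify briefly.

stable

The denominator s^3 + 15s^2 + 72s + 162 factors as (s + 9)(s^2 + 6s + 18), giving poles at s = -9, -3 ± 3j.
Since all poles lie strictly in the left half-plane, the system is stable.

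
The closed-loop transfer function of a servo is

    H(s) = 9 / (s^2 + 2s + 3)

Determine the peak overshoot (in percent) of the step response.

%OS ≈ 10.8%

Comparing s^2 + 2s + 3 to s^2 + 2ζωₙs + ωₙ²: ωₙ = √3 ≈ 1.732 rad/s and ζ = 2/(2·√3) ≈ 0.5774.
%OS = 100·exp(−πζ/√(1−ζ²)) = 100·exp(−π·0.5774/√(1−0.5774²)) ≈ 10.8%.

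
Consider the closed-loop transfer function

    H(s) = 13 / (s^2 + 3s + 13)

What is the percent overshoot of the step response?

%OS ≈ 23.8%

Comparing s^2 + 3s + 13 to s^2 + 2ζωₙs + ωₙ²: ωₙ = √13 ≈ 3.606 rad/s and ζ = 3/(2·√13) ≈ 0.4160.
%OS = 100·exp(−πζ/√(1−ζ²)) = 100·exp(−π·0.4160/√(1−0.4160²)) ≈ 23.8%.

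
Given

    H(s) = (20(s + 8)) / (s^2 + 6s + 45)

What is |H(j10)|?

Substitute s = j10: numerator = 160 + j200, denominator = -55 + j60.
|H(j10)| = |160 + j200| / |-55 + j60| = 256.12 / 81.394 ≈ 3.147.

|H(j10)| ≈ 3.147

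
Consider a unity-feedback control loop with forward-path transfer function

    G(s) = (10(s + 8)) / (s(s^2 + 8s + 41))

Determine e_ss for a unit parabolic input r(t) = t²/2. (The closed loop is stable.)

G(s) has one pole at the origin.
This is a Type 1 system; Ka = lim_{s→0} s^2·G(s) = 0, so the steady-state error for a parabola input is infinite.

e_ss = ∞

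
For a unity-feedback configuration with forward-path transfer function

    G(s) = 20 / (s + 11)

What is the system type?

Type 0

The denominator has no factor of s at the origin — no free integrator — so this is a Type 0 system.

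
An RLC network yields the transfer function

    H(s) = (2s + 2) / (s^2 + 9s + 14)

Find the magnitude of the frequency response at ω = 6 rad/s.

|H(j6)| ≈ 0.2086

Substitute s = j6: numerator = 2 + j12, denominator = -22 + j54.
|H(j6)| = |2 + j12| / |-22 + j54| = 12.166 / 58.310 ≈ 0.2086.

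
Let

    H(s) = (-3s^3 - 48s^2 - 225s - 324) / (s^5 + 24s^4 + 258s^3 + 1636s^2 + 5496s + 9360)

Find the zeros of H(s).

Set the numerator to zero: -3s^3 - 48s^2 - 225s - 324 = 0, i.e. -3·(s^3 + 16s^2 + 75s + 108) = 0.
Factoring: (s + 3)(s + 4)(s + 9) = 0.

s = -3, -4, -9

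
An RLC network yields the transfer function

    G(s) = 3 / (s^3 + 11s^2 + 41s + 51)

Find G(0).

G(0) = 1/17 ≈ 0.05882

Set s = 0: G(0) = (3) / (51) = 1/17.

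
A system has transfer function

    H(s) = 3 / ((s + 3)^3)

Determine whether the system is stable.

stable

The poles can be read from the denominator factors: s = -3, -3, -3.
Since all poles lie strictly in the left half-plane, the system is stable.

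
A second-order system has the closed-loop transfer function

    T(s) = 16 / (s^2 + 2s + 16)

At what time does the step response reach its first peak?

Comparing s^2 + 2s + 16 to s^2 + 2ζωₙs + ωₙ²: ωₙ = 4 rad/s and ζ = 2/(2·4) = 0.25.
ζωₙ = 2/2 = 1, so ω_d = ωₙ√(1−ζ²) = √(ωₙ² − (ζωₙ)²) = √(16 − 1²) = √15 ≈ 3.873 rad/s.
t_p = π/ω_d = π/3.873 ≈ 0.8112 s.

t_p ≈ 0.8112 s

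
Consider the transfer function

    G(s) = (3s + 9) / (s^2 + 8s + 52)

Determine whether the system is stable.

stable

The denominator s^2 + 8s + 52 factors as (s^2 + 8s + 52), giving poles at s = -4 + 6j, -4 - 6j.
Since all poles lie strictly in the left half-plane, the system is stable.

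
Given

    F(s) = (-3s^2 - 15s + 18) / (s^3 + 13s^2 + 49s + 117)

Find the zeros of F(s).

Set the numerator to zero: -3s^2 - 15s + 18 = 0, i.e. -3·(s^2 + 5s - 6) = 0.
Factoring: (s + 6)(s - 1) = 0.

s = -6, 1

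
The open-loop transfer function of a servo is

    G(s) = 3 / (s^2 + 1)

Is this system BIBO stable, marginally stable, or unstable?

marginally stable

The poles can be read from the denominator factors: s = j, -j.
Since the simple pole(s) at s = ±j lie on the jω-axis with none in the right half-plane, the system is marginally stable.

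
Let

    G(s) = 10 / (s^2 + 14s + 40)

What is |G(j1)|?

|G(j1)| ≈ 0.2413

Substitute s = j1: numerator = 10, denominator = 39 + j14.
|G(j1)| = |10| / |39 + j14| = 10 / 41.437 ≈ 0.2413.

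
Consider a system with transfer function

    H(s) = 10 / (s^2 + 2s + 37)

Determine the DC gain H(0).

H(0) = 10/37 ≈ 0.2703

Set s = 0: H(0) = (10) / (37) = 10/37.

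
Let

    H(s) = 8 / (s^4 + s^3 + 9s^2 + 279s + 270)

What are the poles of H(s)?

s = 3 + 6j, 3 - 6j, -1, -6

The poles are the roots of the denominator s^4 + s^3 + 9s^2 + 279s + 270 = 0.
Trying s = -1: the polynomial evaluates to 0, so (s + 1) is a factor.
Dividing out leaves s^3 + 9s + 270 = 0.
This factors further as (s^2 - 6s + 45)(s + 6) = 0.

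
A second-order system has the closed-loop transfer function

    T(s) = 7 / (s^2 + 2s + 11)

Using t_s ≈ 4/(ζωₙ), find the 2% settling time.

Comparing s^2 + 2s + 11 to s^2 + 2ζωₙs + ωₙ²: ωₙ = √11 ≈ 3.317 rad/s and ζ = 2/(2·√11) ≈ 0.3015.
ζωₙ = 2/2 = 1, so t_s ≈ 4/(ζωₙ) = 4/1 = 4 s.

t_s ≈ 4 s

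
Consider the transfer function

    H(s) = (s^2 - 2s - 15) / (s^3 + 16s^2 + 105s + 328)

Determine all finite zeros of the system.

s = -3, 5

Set the numerator to zero: s^2 - 2s - 15 = 0.
Factoring: (s + 3)(s - 5) = 0.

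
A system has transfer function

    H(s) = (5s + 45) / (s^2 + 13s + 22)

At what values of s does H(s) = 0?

s = -9

Set the numerator to zero: 5s + 45 = 0, i.e. 5·(s + 9) = 0.
So s = -9.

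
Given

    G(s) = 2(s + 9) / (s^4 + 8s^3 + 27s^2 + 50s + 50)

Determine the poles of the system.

s = -3 ± j, -1 ± 2j

The poles are the roots of the denominator s^4 + 8s^3 + 27s^2 + 50s + 50 = 0.
No real roots exist; factor into two real quadratics: (s^2 + 6s + 10)(s^2 + 2s + 5) = 0.
Each quadratic gives a conjugate pair via the quadratic formula.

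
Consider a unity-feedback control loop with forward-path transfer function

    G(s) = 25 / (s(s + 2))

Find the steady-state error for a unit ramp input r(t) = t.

G(s) has one pole at the origin.
This is a Type 1 system. Kv = lim_{s→0} s·G(s) = 25/2.
e_ss = 1/Kv = 1/(25/2) = 2/25 ≈ 0.08000.

e_ss = 0.08000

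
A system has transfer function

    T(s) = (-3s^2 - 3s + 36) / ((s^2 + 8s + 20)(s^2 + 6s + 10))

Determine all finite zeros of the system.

Set the numerator to zero: -3s^2 - 3s + 36 = 0, i.e. -3·(s^2 + s - 12) = 0.
Factoring: (s + 4)(s - 3) = 0.

s = -4, 3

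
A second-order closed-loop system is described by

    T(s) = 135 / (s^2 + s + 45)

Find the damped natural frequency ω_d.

ω_d ≈ 6.690 rad/s

Comparing s^2 + s + 45 to s^2 + 2ζωₙs + ωₙ²: ωₙ = √45 ≈ 6.708 rad/s and ζ = 1/(2·√45) ≈ 0.07454.
ζωₙ = 1/2 = 0.5, so ω_d = ωₙ√(1−ζ²) = √(ωₙ² − (ζωₙ)²) = √(45 − 0.5²) = √44.75 ≈ 6.690 rad/s.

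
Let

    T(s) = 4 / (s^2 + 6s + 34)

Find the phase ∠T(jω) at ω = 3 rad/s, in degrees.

At s = j3: numerator = 4, denominator = 25 + j18.
∠T = ∠num − ∠den = 0° − (35.754°) = -35.75°.

∠T(j3) ≈ -35.75°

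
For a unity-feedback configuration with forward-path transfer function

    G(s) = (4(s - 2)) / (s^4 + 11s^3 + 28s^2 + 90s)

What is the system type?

Type 1

The denominator has 1 factor of s at the origin (free integrator), so this is a Type 1 system.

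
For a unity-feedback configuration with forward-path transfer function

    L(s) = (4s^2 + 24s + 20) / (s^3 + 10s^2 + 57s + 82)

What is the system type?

Type 0

The denominator has no factor of s at the origin — no free integrator — so this is a Type 0 system.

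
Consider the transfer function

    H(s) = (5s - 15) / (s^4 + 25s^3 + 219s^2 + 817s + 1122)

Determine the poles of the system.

s = -4 ± j, -11, -6

The poles are the roots of the denominator s^4 + 25s^3 + 219s^2 + 817s + 1122 = 0.
Trying s = -11: the polynomial evaluates to 0, so (s + 11) is a factor.
Dividing out leaves s^3 + 14s^2 + 65s + 102 = 0.
This factors further as (s^2 + 8s + 17)(s + 6) = 0.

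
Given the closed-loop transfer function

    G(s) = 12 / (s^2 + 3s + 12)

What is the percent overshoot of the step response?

Comparing s^2 + 3s + 12 to s^2 + 2ζωₙs + ωₙ²: ωₙ = √12 ≈ 3.464 rad/s and ζ = 3/(2·√12) ≈ 0.4330.
%OS = 100·exp(−πζ/√(1−ζ²)) = 100·exp(−π·0.4330/√(1−0.4330²)) ≈ 22.1%.

%OS ≈ 22.1%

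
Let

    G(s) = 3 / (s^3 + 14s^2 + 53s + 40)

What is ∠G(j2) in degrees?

At s = j2: numerator = 3, denominator = -16 + j98.
∠G = ∠num − ∠den = 0° − (99.273°) = -99.27°.

∠G(j2) ≈ -99.27°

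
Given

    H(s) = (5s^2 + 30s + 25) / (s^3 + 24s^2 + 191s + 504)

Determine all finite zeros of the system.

Set the numerator to zero: 5s^2 + 30s + 25 = 0, i.e. 5·(s^2 + 6s + 5) = 0.
Factoring: (s + 5)(s + 1) = 0.

s = -5, -1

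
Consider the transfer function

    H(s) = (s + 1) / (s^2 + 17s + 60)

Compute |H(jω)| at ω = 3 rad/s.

Substitute s = j3: numerator = 1 + j3, denominator = 51 + j51.
|H(j3)| = |1 + j3| / |51 + j51| = 3.1623 / 72.125 ≈ 0.04384.

|H(j3)| ≈ 0.04384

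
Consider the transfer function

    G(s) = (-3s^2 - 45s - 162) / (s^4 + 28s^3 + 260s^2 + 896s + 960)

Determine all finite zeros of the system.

Set the numerator to zero: -3s^2 - 45s - 162 = 0, i.e. -3·(s^2 + 15s + 54) = 0.
Factoring: (s + 6)(s + 9) = 0.

s = -6, -9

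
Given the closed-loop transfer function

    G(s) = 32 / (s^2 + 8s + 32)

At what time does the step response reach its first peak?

t_p ≈ 0.7854 s

Comparing s^2 + 8s + 32 to s^2 + 2ζωₙs + ωₙ²: ωₙ = √32 ≈ 5.657 rad/s and ζ = 8/(2·√32) ≈ 0.7071.
ζωₙ = 8/2 = 4, so ω_d = ωₙ√(1−ζ²) = √(ωₙ² − (ζωₙ)²) = √(32 − 4²) = √16 = 4 rad/s.
t_p = π/ω_d = π/4 ≈ 0.7854 s.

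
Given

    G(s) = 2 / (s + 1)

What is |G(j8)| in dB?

Substitute s = j8: numerator = 2, denominator = 1 + j8.
|G(j8)| = |2| / |1 + j8| = 2 / 8.0623 ≈ 0.2481.
In decibels: 20·log₁₀(0.2481) ≈ -12.1 dB.

|G(j8)|_dB ≈ -12.1 dB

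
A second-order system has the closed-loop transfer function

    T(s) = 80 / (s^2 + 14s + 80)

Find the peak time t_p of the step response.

t_p ≈ 0.5642 s

Comparing s^2 + 14s + 80 to s^2 + 2ζωₙs + ωₙ²: ωₙ = √80 ≈ 8.944 rad/s and ζ = 14/(2·√80) ≈ 0.7826.
ζωₙ = 14/2 = 7, so ω_d = ωₙ√(1−ζ²) = √(ωₙ² − (ζωₙ)²) = √(80 − 7²) = √31 ≈ 5.568 rad/s.
t_p = π/ω_d = π/5.568 ≈ 0.5642 s.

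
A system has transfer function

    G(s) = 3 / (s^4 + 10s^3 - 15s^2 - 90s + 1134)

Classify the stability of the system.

unstable

The denominator s^4 + 10s^3 - 15s^2 - 90s + 1134 factors as (s + 7)(s + 9)(s^2 - 6s + 18), giving poles at s = -7, -9, 3 + 3j, 3 - 3j.
Since the pole(s) at s = 3 ± 3j lie in the right half-plane, the system is unstable.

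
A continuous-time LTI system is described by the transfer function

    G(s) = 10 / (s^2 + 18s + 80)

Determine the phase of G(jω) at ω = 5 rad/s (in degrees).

At s = j5: numerator = 10, denominator = 55 + j90.
∠G = ∠num − ∠den = 0° − (58.570°) = -58.57°.

∠G(j5) ≈ -58.57°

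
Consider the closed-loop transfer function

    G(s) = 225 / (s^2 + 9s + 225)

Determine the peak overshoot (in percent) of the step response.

%OS ≈ 37.2%

Comparing s^2 + 9s + 225 to s^2 + 2ζωₙs + ωₙ²: ωₙ = 15 rad/s and ζ = 9/(2·15) = 0.3.
%OS = 100·exp(−πζ/√(1−ζ²)) = 100·exp(−π·0.3/√(1−0.3²)) ≈ 37.2%.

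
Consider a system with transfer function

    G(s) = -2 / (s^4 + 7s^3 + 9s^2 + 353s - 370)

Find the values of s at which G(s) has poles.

s = -10, 1, 1 + 6j, 1 - 6j

The poles are the roots of the denominator s^4 + 7s^3 + 9s^2 + 353s - 370 = 0.
Trying s = -10: the polynomial evaluates to 0, so (s + 10) is a factor.
Dividing out leaves s^3 - 3s^2 + 39s - 37 = 0.
This factors further as (s - 1)(s^2 - 2s + 37) = 0.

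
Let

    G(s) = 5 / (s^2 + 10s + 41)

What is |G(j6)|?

Substitute s = j6: numerator = 5, denominator = 5 + j60.
|G(j6)| = |5| / |5 + j60| = 5 / 60.208 ≈ 0.08305.

|G(j6)| ≈ 0.08305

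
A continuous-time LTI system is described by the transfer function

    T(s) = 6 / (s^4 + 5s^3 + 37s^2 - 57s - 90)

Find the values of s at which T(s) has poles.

s = 2, -3 ± 6j, -1

The poles are the roots of the denominator s^4 + 5s^3 + 37s^2 - 57s - 90 = 0.
Trying s = 2: the polynomial evaluates to 0, so (s - 2) is a factor.
Dividing out leaves s^3 + 7s^2 + 51s + 45 = 0.
This factors further as (s^2 + 6s + 45)(s + 1) = 0.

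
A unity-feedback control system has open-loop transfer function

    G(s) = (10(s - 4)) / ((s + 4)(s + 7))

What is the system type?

The denominator has no factor of s at the origin — no free integrator — so this is a Type 0 system.

Type 0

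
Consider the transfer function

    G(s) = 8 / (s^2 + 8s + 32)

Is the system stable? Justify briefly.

stable

The poles can be read from the denominator factors: s = -4 + 4j, -4 - 4j.
Since all poles lie strictly in the left half-plane, the system is stable.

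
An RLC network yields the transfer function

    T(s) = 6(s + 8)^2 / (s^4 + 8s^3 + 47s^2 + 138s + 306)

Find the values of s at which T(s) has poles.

The poles are the roots of the denominator s^4 + 8s^3 + 47s^2 + 138s + 306 = 0.
No real roots exist; factor into two real quadratics: (s^2 + 2s + 17)(s^2 + 6s + 18) = 0.
Each quadratic gives a conjugate pair via the quadratic formula.

s = -1 + 4j, -1 - 4j, -3 + 3j, -3 - 3j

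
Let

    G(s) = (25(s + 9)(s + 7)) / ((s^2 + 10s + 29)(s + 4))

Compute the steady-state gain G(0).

G(0) = 1575/116 ≈ 13.58

At s = 0 each factor (s + a) contributes a and each (s^2 + bs + c) contributes c.
G(0) = 25·(9) · (7) / ((29) · (4)) = 1575/116 = 1575/116.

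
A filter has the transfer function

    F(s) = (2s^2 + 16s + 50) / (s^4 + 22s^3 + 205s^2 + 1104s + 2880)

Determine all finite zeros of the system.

s = -4 ± 3j

Set the numerator to zero: 2s^2 + 16s + 50 = 0, i.e. 2·(s^2 + 8s + 25) = 0.
Factoring: (s^2 + 8s + 25) = 0.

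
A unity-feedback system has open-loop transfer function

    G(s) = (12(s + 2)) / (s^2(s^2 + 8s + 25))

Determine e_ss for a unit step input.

e_ss = 0

G(s) has 2 poles at the origin.
This is a Type 2 system; for a step input the steady-state error is zero.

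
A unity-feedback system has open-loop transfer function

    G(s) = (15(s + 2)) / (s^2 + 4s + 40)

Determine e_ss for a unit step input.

e_ss = 0.5714

G(s) has no poles at the origin.
This is a Type 0 system. Kp = lim_{s→0} G(s) = 30/40 = 3/4.
e_ss = 1/(1 + Kp) = 1/(1 + 3/4) = 4/7 ≈ 0.5714.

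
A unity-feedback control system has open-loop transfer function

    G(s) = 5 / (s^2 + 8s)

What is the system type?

Type 1

Factor s from the denominator: s^2 + 8s = s·(s + 8).
There is 1 pole at the origin, so the system is Type 1.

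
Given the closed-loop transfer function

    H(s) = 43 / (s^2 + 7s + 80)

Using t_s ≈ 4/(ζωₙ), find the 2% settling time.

Comparing s^2 + 7s + 80 to s^2 + 2ζωₙs + ωₙ²: ωₙ = √80 ≈ 8.944 rad/s and ζ = 7/(2·√80) ≈ 0.3913.
ζωₙ = 7/2 = 3.5, so t_s ≈ 4/(ζωₙ) = 4/3.5 ≈ 1.143 s.

t_s ≈ 1.143 s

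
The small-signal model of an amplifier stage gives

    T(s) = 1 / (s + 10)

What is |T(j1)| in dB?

Substitute s = j1: numerator = 1, denominator = 10 + j1.
|T(j1)| = |1| / |10 + j1| = 1 / 10.050 ≈ 0.09950.
In decibels: 20·log₁₀(0.09950) ≈ -20.0 dB.

|T(j1)|_dB ≈ -20.0 dB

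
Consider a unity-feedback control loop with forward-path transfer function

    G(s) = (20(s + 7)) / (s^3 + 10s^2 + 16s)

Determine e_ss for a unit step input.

G(s) has one pole at the origin.
This is a Type 1 system; for a step input the steady-state error is zero.

e_ss = 0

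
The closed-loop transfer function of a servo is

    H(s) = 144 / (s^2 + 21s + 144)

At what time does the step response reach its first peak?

Comparing s^2 + 21s + 144 to s^2 + 2ζωₙs + ωₙ²: ωₙ = 12 rad/s and ζ = 21/(2·12) = 0.875.
ζωₙ = 21/2 = 10.5, so ω_d = ωₙ√(1−ζ²) = √(ωₙ² − (ζωₙ)²) = √(144 − 10.5²) = √33.75 ≈ 5.809 rad/s.
t_p = π/ω_d = π/5.809 ≈ 0.5408 s.

t_p ≈ 0.5408 s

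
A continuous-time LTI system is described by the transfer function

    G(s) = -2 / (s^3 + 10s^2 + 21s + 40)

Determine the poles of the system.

The poles are the roots of the denominator s^3 + 10s^2 + 21s + 40 = 0.
Trying s = -8: the polynomial evaluates to 0, so (s + 8) is a factor.
Dividing out leaves s^2 + 2s + 5 = 0.
The quadratic formula then gives s = -1 ± 2j.

s = -1 ± 2j, -8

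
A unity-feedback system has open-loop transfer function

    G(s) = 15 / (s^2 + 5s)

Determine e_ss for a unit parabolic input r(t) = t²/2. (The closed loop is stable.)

G(s) has one pole at the origin.
This is a Type 1 system; Ka = lim_{s→0} s^2·G(s) = 0, so the steady-state error for a parabola input is infinite.

e_ss = ∞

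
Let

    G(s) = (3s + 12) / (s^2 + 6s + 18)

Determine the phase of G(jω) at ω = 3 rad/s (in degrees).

∠G(j3) ≈ -26.57°

At s = j3: numerator = 12 + j9, denominator = 9 + j18.
∠G = ∠num − ∠den = 36.870° − (63.435°) = -26.57°.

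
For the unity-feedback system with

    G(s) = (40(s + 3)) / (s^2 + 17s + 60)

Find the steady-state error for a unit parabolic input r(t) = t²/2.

e_ss = ∞

G(s) has no poles at the origin.
This is a Type 0 system; Ka = lim_{s→0} s^2·G(s) = 0, so the steady-state error for a parabola input is infinite.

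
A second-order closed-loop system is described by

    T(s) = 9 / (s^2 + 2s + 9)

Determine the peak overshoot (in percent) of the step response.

%OS ≈ 32.9%

Comparing s^2 + 2s + 9 to s^2 + 2ζωₙs + ωₙ²: ωₙ = 3 rad/s and ζ = 2/(2·3) ≈ 0.3333.
%OS = 100·exp(−πζ/√(1−ζ²)) = 100·exp(−π·0.3333/√(1−0.3333²)) ≈ 32.9%.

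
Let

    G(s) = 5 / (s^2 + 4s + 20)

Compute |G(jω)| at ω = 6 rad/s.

Substitute s = j6: numerator = 5, denominator = -16 + j24.
|G(j6)| = |5| / |-16 + j24| = 5 / 28.844 ≈ 0.1733.

|G(j6)| ≈ 0.1733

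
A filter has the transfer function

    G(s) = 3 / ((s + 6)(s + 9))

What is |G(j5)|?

Substitute s = j5: numerator = 3, denominator = 29 + j75.
|G(j5)| = |3| / |29 + j75| = 3 / 80.411 ≈ 0.03731.

|G(j5)| ≈ 0.03731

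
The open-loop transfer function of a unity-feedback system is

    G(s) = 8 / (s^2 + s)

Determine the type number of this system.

Type 1

Factor s from the denominator: s^2 + s = s·(s + 1).
There is 1 pole at the origin, so the system is Type 1.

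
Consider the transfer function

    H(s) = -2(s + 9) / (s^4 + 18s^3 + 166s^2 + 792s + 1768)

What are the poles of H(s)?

The poles are the roots of the denominator s^4 + 18s^3 + 166s^2 + 792s + 1768 = 0.
No real roots exist; factor into two real quadratics: (s^2 + 8s + 52)(s^2 + 10s + 34) = 0.
Each quadratic gives a conjugate pair via the quadratic formula.

s = -4 + 6j, -4 - 6j, -5 + 3j, -5 - 3j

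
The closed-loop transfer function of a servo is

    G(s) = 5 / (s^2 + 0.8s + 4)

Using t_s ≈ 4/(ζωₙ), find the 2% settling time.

t_s ≈ 10 s

Comparing s^2 + 0.8s + 4 to s^2 + 2ζωₙs + ωₙ²: ωₙ = 2 rad/s and ζ = 0.8/(2·2) = 0.2.
ζωₙ = 0.8/2 = 0.4, so t_s ≈ 4/(ζωₙ) = 4/0.4 = 10 s.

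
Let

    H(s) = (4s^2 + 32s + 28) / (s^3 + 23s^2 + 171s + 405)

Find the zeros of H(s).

s = -7, -1

Set the numerator to zero: 4s^2 + 32s + 28 = 0, i.e. 4·(s^2 + 8s + 7) = 0.
Factoring: (s + 7)(s + 1) = 0.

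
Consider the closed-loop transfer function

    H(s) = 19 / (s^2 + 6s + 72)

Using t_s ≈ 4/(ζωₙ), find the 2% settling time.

t_s ≈ 1.333 s

Comparing s^2 + 6s + 72 to s^2 + 2ζωₙs + ωₙ²: ωₙ = √72 ≈ 8.485 rad/s and ζ = 6/(2·√72) ≈ 0.3536.
ζωₙ = 6/2 = 3, so t_s ≈ 4/(ζωₙ) = 4/3 ≈ 1.333 s.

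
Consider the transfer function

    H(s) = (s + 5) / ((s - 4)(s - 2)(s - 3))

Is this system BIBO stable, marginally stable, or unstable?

unstable

The poles can be read from the denominator factors: s = 4, 2, 3.
Since the pole(s) at s = 4, 2, 3 lie in the right half-plane, the system is unstable.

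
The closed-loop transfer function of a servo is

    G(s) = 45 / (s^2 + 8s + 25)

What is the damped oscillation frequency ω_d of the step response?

Comparing s^2 + 8s + 25 to s^2 + 2ζωₙs + ωₙ²: ωₙ = 5 rad/s and ζ = 8/(2·5) = 0.8.
ζωₙ = 8/2 = 4, so ω_d = ωₙ√(1−ζ²) = √(ωₙ² − (ζωₙ)²) = √(25 − 4²) = √9 = 3 rad/s.

ω_d = 3 rad/s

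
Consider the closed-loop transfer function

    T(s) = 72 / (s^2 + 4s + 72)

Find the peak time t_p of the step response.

t_p ≈ 0.3810 s

Comparing s^2 + 4s + 72 to s^2 + 2ζωₙs + ωₙ²: ωₙ = √72 ≈ 8.485 rad/s and ζ = 4/(2·√72) ≈ 0.2357.
ζωₙ = 4/2 = 2, so ω_d = ωₙ√(1−ζ²) = √(ωₙ² − (ζωₙ)²) = √(72 − 2²) = √68 ≈ 8.246 rad/s.
t_p = π/ω_d = π/8.246 ≈ 0.3810 s.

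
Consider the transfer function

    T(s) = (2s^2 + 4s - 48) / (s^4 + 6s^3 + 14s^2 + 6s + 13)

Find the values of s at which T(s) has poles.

The poles are the roots of the denominator s^4 + 6s^3 + 14s^2 + 6s + 13 = 0.
No real roots exist; factor into two real quadratics: (s^2 + 1)(s^2 + 6s + 13) = 0.
Each quadratic gives a conjugate pair via the quadratic formula.

s = j, -j, -3 + 2j, -3 - 2j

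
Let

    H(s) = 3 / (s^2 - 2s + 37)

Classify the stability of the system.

The denominator s^2 - 2s + 37 factors as (s^2 - 2s + 37), giving poles at s = 1 ± 6j.
Since the pole(s) at s = 1 + 6j, 1 - 6j lie in the right half-plane, the system is unstable.

unstable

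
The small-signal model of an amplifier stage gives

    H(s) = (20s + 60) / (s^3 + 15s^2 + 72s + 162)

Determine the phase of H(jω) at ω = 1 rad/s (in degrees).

At s = j1: numerator = 60 + j20, denominator = 147 + j71.
∠H = ∠num − ∠den = 18.435° − (25.780°) = -7.345°.

∠H(j1) ≈ -7.345°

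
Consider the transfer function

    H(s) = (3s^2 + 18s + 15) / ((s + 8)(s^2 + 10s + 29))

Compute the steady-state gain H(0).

H(0) = 15/232 ≈ 0.06466

Set s = 0: H(0) = (15) / (232) = 15/232.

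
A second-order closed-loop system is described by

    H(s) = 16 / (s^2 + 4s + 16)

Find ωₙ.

Compare the denominator to the standard form s^2 + 2ζωₙs + ωₙ².
ωₙ² = 16, so ωₙ = 4 rad/s.

ωₙ = 4 rad/s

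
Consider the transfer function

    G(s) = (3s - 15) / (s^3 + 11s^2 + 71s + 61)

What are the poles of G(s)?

The poles are the roots of the denominator s^3 + 11s^2 + 71s + 61 = 0.
Trying s = -1: the polynomial evaluates to 0, so (s + 1) is a factor.
Dividing out leaves s^2 + 10s + 61 = 0.
The quadratic formula then gives s = -5 ± 6j.

s = -5 + 6j, -5 - 6j, -1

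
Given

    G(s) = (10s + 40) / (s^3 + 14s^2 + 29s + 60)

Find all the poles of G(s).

The poles are the roots of the denominator s^3 + 14s^2 + 29s + 60 = 0.
Trying s = -12: the polynomial evaluates to 0, so (s + 12) is a factor.
Dividing out leaves s^2 + 2s + 5 = 0.
The quadratic formula then gives s = -1 ± 2j.

s = -1 ± 2j, -12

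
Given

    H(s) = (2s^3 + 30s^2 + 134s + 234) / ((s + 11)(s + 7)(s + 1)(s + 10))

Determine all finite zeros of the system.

Set the numerator to zero: 2s^3 + 30s^2 + 134s + 234 = 0, i.e. 2·(s^3 + 15s^2 + 67s + 117) = 0.
Factoring: (s + 9)(s^2 + 6s + 13) = 0.

s = -9, -3 ± 2j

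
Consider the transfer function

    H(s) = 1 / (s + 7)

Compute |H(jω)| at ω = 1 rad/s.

Substitute s = j1: numerator = 1, denominator = 7 + j1.
|H(j1)| = |1| / |7 + j1| = 1 / 7.0711 ≈ 0.1414.

|H(j1)| ≈ 0.1414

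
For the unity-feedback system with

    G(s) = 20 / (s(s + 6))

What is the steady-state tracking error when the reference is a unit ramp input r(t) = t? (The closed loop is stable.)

G(s) has one pole at the origin.
This is a Type 1 system. Kv = lim_{s→0} s·G(s) = 20/6 = 10/3.
e_ss = 1/Kv = 1/(10/3) = 3/10 ≈ 0.3000.

e_ss = 0.3000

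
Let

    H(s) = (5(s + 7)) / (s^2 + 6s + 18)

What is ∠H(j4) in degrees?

At s = j4: numerator = 35 + j20, denominator = 2 + j24.
∠H = ∠num − ∠den = 29.745° − (85.236°) = -55.49°.

∠H(j4) ≈ -55.49°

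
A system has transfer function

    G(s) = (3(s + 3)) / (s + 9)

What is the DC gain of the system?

G(0) = 1

At s = 0 each factor (s + a) contributes a and each (s^2 + bs + c) contributes c.
G(0) = 3·(3) / ((9)) = 9/9 = 1.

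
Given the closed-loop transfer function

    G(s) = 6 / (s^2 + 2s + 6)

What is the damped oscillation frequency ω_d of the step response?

Comparing s^2 + 2s + 6 to s^2 + 2ζωₙs + ωₙ²: ωₙ = √6 ≈ 2.449 rad/s and ζ = 2/(2·√6) ≈ 0.4082.
ζωₙ = 2/2 = 1, so ω_d = ωₙ√(1−ζ²) = √(ωₙ² − (ζωₙ)²) = √(6 − 1²) = √5 ≈ 2.236 rad/s.

ω_d ≈ 2.236 rad/s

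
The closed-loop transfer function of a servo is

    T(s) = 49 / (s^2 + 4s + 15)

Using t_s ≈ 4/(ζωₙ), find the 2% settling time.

t_s ≈ 2 s

Comparing s^2 + 4s + 15 to s^2 + 2ζωₙs + ωₙ²: ωₙ = √15 ≈ 3.873 rad/s and ζ = 4/(2·√15) ≈ 0.5164.
ζωₙ = 4/2 = 2, so t_s ≈ 4/(ζωₙ) = 4/2 = 2 s.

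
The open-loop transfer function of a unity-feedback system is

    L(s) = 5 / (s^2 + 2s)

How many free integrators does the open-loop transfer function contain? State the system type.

Factor s from the denominator: s^2 + 2s = s·(s + 2).
There is 1 pole at the origin, so the system is Type 1.

Type 1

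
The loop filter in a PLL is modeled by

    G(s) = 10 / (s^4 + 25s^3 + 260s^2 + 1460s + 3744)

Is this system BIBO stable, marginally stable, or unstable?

stable

The denominator s^4 + 25s^3 + 260s^2 + 1460s + 3744 factors as (s + 8)(s + 9)(s^2 + 8s + 52), giving poles at s = -8, -9, -4 ± 6j.
Since all poles lie strictly in the left half-plane, the system is stable.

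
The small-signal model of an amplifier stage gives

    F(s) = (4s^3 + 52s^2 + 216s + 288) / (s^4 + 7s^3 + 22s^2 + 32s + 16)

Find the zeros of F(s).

Set the numerator to zero: 4s^3 + 52s^2 + 216s + 288 = 0, i.e. 4·(s^3 + 13s^2 + 54s + 72) = 0.
Factoring: (s + 4)(s + 6)(s + 3) = 0.

s = -4, -6, -3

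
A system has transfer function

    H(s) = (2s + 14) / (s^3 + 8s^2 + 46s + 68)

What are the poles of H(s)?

s = -3 + 5j, -3 - 5j, -2

The poles are the roots of the denominator s^3 + 8s^2 + 46s + 68 = 0.
Trying s = -2: the polynomial evaluates to 0, so (s + 2) is a factor.
Dividing out leaves s^2 + 6s + 34 = 0.
The quadratic formula then gives s = -3 ± 5j.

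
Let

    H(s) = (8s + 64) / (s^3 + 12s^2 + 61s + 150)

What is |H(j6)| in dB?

Substitute s = j6: numerator = 64 + j48, denominator = -282 + j150.
|H(j6)| = |64 + j48| / |-282 + j150| = 80 / 319.41 ≈ 0.2505.
In decibels: 20·log₁₀(0.2505) ≈ -12.0 dB.

|H(j6)|_dB ≈ -12.0 dB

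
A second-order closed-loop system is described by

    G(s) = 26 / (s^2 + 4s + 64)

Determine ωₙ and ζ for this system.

Compare the denominator to the standard form s^2 + 2ζωₙs + ωₙ².
ωₙ² = 64, so ωₙ = 8 rad/s.
2ζωₙ = 4, so ζ = 4/(2·8) = 0.25.
With ζ = 0.25 the response is underdamped.

ωₙ = 8 rad/s, ζ = 0.25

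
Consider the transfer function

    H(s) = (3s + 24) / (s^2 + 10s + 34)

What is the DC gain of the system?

H(0) = 12/17 ≈ 0.7059

Set s = 0: H(0) = (24) / (34) = 12/17.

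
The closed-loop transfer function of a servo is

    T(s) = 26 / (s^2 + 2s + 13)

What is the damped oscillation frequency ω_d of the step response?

ω_d ≈ 3.464 rad/s

Comparing s^2 + 2s + 13 to s^2 + 2ζωₙs + ωₙ²: ωₙ = √13 ≈ 3.606 rad/s and ζ = 2/(2·√13) ≈ 0.2774.
ζωₙ = 2/2 = 1, so ω_d = ωₙ√(1−ζ²) = √(ωₙ² − (ζωₙ)²) = √(13 − 1²) = √12 ≈ 3.464 rad/s.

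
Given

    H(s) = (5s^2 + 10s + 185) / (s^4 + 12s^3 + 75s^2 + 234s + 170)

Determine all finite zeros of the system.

Set the numerator to zero: 5s^2 + 10s + 185 = 0, i.e. 5·(s^2 + 2s + 37) = 0.
Factoring: (s^2 + 2s + 37) = 0.

s = -1 + 6j, -1 - 6j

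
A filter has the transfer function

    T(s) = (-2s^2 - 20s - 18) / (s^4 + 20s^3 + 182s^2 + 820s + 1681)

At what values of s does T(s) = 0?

Set the numerator to zero: -2s^2 - 20s - 18 = 0, i.e. -2·(s^2 + 10s + 9) = 0.
Factoring: (s + 1)(s + 9) = 0.

s = -1, -9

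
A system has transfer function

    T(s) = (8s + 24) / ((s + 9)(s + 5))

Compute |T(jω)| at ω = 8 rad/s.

|T(j8)| ≈ 0.6017

Substitute s = j8: numerator = 24 + j64, denominator = -19 + j112.
|T(j8)| = |24 + j64| / |-19 + j112| = 68.352 / 113.60 ≈ 0.6017.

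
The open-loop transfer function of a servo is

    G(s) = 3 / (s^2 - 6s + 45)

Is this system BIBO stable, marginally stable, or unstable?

The denominator s^2 - 6s + 45 factors as (s^2 - 6s + 45), giving poles at s = 3 + 6j, 3 - 6j.
Since the pole(s) at s = 3 ± 6j lie in the right half-plane, the system is unstable.

unstable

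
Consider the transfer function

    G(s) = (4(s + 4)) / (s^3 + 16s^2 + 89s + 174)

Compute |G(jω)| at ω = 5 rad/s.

Substitute s = j5: numerator = 16 + j20, denominator = -226 + j320.
|G(j5)| = |16 + j20| / |-226 + j320| = 25.612 / 391.76 ≈ 0.06538.

|G(j5)| ≈ 0.06538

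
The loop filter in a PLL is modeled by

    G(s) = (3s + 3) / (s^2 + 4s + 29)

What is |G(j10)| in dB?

Substitute s = j10: numerator = 3 + j30, denominator = -71 + j40.
|G(j10)| = |3 + j30| / |-71 + j40| = 30.150 / 81.492 ≈ 0.3700.
In decibels: 20·log₁₀(0.3700) ≈ -8.64 dB.

|G(j10)|_dB ≈ -8.64 dB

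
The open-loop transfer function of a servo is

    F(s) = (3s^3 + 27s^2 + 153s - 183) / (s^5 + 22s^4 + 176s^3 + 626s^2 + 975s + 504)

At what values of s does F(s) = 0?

s = -5 ± 6j, 1

Set the numerator to zero: 3s^3 + 27s^2 + 153s - 183 = 0, i.e. 3·(s^3 + 9s^2 + 51s - 61) = 0.
Factoring: (s^2 + 10s + 61)(s - 1) = 0.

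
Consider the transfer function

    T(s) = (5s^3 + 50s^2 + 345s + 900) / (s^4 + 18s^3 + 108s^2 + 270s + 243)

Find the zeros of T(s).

Set the numerator to zero: 5s^3 + 50s^2 + 345s + 900 = 0, i.e. 5·(s^3 + 10s^2 + 69s + 180) = 0.
Factoring: (s^2 + 6s + 45)(s + 4) = 0.

s = -3 ± 6j, -4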